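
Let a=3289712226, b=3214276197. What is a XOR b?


3289712226 ^ 3214276197 = 2072047623

2072047623


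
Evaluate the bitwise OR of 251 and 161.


0b11111011 | 0b10100001 = 0b11111011 = 251

251


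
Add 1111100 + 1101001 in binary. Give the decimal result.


1111100 + 1101001 = 11100101 = 229

229


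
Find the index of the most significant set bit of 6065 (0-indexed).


0b1011110110001. Highest set bit at position 12

12


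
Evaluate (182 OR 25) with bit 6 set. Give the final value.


Step 1: 182 | 25 = 191
Step 2: 191 | (1 << 6) = 191 | 64 = 255

255


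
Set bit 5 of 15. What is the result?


15 | (1 << 5) = 15 | 32 = 47

47


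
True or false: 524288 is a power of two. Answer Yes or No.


0b10000000000000000000. Only one bit set => Yes

Yes


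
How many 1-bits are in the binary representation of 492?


0b111101100 has 6 set bits

6


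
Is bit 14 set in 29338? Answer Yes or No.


0b111001010011010, bit 14 = 1. Yes

Yes


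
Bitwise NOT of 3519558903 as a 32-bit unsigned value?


~0b11010001110010000011010011110111 = 0b101110001101111100101100001000 = 775408392 (32-bit unsigned)

775408392


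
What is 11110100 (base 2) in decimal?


11110100 in decimal = 244

244


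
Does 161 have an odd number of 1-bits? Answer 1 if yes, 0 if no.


0b10100001 has 3 ones => parity 1

1


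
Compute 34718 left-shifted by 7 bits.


0b1000011110011110 << 7 = 0b10000111100111100000000 = 4443904

4443904


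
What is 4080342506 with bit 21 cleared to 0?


4080342506 & ~(1 << 21) = 4078245354

4078245354


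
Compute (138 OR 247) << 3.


Step 1: 138 | 247 = 255
Step 2: 255 << 3 = 2040

2040


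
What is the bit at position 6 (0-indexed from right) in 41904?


0b1010001110110000, position 6 = 0

0


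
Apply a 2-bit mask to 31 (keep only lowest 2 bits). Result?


31 & 3 = 3

3


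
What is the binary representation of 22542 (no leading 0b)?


22542 = 101100000001110 in binary

101100000001110


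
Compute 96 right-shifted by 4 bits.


0b1100000 >> 4 = 0b110 = 6

6


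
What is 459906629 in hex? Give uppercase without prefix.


459906629 = 1B699E45 hex

1B699E45


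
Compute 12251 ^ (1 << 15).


12251 ^ (1 << 15) = 12251 ^ 32768 = 45019

45019


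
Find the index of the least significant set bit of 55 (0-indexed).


0b110111. Lowest set bit at position 0

0


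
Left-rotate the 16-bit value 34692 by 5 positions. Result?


Rotate 0b1000011110000100 left by 5 (16-bit) = 0b1111000010010000 = 61584

61584


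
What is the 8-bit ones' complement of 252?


252 ^ 255 = 3

3


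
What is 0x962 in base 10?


962 hex = 2402 decimal

2402


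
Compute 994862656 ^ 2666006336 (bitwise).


0b111011010011000110011001000000 ^ 0b10011110111010000000011101000000 = 0b10100101101001000110000100000000 = 2779013376

2779013376


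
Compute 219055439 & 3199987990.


0b1101000011101000010101001111 & 0b10111110101110111111000100010110 = 0b1100000010101000000100000110 = 202014982

202014982


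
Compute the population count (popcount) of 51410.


0b1100100011010010 has 7 set bits

7


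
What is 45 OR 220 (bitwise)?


0b101101 | 0b11011100 = 0b11111101 = 253

253


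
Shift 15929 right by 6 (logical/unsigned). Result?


0b11111000111001 >> 6 = 0b11111000 = 248

248


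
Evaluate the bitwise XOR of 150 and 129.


0b10010110 ^ 0b10000001 = 0b10111 = 23

23


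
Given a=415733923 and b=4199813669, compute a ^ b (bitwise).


415733923 ^ 4199813669 = 3801320070

3801320070


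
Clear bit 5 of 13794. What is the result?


13794 & ~(1 << 5) = 13762

13762


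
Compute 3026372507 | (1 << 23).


3026372507 | (1 << 23) = 3026372507 | 8388608 = 3034761115

3034761115


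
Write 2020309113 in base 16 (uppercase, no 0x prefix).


2020309113 = 786B7879 hex

786B7879


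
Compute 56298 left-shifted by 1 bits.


0b1101101111101010 << 1 = 0b11011011111010100 = 112596

112596


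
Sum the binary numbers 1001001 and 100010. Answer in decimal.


1001001 + 100010 = 1101011 = 107

107


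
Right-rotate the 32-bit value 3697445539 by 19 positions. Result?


Rotate 0b11011100011000101000101010100011 right by 19 (32-bit) = 0b1010001010101000111101110001100 = 1364491148

1364491148


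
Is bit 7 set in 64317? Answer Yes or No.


0b1111101100111101, bit 7 = 0. No

No


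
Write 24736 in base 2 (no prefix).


24736 = 110000010100000 in binary

110000010100000


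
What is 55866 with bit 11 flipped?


55866 ^ (1 << 11) = 55866 ^ 2048 = 53818

53818


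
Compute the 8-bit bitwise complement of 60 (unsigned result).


~0b111100 = 0b11000011 = 195 (8-bit unsigned)

195


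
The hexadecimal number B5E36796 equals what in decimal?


B5E36796 hex = 3051579286 decimal

3051579286


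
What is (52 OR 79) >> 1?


Step 1: 52 | 79 = 127
Step 2: 127 >> 1 = 63

63


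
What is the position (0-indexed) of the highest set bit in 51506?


0b1100100100110010. Highest set bit at position 15

15


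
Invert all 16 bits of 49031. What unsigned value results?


49031 ^ 65535 = 16504

16504


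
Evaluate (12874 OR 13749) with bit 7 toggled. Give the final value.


Step 1: 12874 | 13749 = 14335
Step 2: 14335 ^ (1 << 7) = 14335 ^ 128 = 14207

14207


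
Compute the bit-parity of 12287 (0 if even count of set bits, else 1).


0b10111111111111 has 13 ones => parity 1

1


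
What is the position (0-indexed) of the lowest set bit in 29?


0b11101. Lowest set bit at position 0

0


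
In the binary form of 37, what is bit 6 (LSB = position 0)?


0b100101, position 6 = 0

0


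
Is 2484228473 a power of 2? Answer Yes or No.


0b10010100000100100101000101111001. Multiple bits set => No

No


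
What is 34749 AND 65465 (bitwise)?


0b1000011110111101 & 0b1111111110111001 = 0b1000011110111001 = 34745

34745


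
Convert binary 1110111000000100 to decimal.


1110111000000100 in decimal = 60932

60932


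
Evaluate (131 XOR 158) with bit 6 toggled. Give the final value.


Step 1: 131 ^ 158 = 29
Step 2: 29 ^ (1 << 6) = 29 ^ 64 = 93

93


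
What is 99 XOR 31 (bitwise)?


0b1100011 ^ 0b11111 = 0b1111100 = 124

124


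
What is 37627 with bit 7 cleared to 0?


37627 & ~(1 << 7) = 37499

37499


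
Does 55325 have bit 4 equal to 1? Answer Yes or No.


0b1101100000011101, bit 4 = 1. Yes

Yes


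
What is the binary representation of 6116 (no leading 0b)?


6116 = 1011111100100 in binary

1011111100100


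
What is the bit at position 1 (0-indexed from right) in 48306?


0b1011110010110010, position 1 = 1

1


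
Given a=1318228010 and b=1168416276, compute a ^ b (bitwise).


1318228010 ^ 1168416276 = 188091966

188091966


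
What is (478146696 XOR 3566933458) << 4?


Step 1: 478146696 ^ 3566933458 = 3370444122
Step 2: 3370444122 << 4 = 53927105952

53927105952


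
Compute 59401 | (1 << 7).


59401 | (1 << 7) = 59401 | 128 = 59529

59529


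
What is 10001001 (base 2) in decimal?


10001001 in decimal = 137

137


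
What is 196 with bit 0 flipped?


196 ^ (1 << 0) = 196 ^ 1 = 197

197


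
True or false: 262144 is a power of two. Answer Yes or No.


0b1000000000000000000. Only one bit set => Yes

Yes


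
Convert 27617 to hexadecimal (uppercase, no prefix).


27617 = 6BE1 hex

6BE1


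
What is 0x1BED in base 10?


1BED hex = 7149 decimal

7149


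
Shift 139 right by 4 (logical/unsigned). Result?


0b10001011 >> 4 = 0b1000 = 8

8


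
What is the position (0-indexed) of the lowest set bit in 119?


0b1110111. Lowest set bit at position 0

0


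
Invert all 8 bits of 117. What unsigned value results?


117 ^ 255 = 138

138


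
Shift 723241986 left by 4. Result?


0b101011000110111100110000000010 << 4 = 0b1010110001101111001100000000100000 = 11571871776

11571871776


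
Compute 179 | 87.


0b10110011 | 0b1010111 = 0b11110111 = 247

247


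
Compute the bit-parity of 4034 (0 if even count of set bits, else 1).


0b111111000010 has 7 ones => parity 1

1


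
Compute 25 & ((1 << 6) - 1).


25 & 63 = 25

25


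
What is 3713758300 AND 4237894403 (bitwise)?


0b11011101010110110111010001011100 & 0b11111100100110010010001100000011 = 0b11011100000110010010000000000000 = 3692634112

3692634112


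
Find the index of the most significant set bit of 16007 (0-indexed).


0b11111010000111. Highest set bit at position 13

13


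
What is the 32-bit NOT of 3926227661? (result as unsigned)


~0b11101010000001010111101011001101 = 0b10101111110101000010100110010 = 368739634 (32-bit unsigned)

368739634


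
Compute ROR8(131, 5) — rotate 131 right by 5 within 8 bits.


Rotate 0b10000011 right by 5 (8-bit) = 0b11100 = 28

28


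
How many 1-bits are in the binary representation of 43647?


0b1010101001111111 has 11 set bits

11


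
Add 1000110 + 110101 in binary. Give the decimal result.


1000110 + 110101 = 1111011 = 123

123


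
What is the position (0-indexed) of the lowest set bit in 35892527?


0b10001000111010110100101111. Lowest set bit at position 0

0


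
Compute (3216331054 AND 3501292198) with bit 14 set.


Step 1: 3216331054 & 3501292198 = 2427539494
Step 2: 2427539494 | (1 << 14) = 2427539494 | 16384 = 2427539494

2427539494


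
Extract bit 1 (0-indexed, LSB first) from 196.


0b11000100, position 1 = 0

0


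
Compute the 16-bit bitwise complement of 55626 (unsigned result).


~0b1101100101001010 = 0b10011010110101 = 9909 (16-bit unsigned)

9909


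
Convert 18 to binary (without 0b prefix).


18 = 10010 in binary

10010


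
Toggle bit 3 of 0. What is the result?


0 ^ (1 << 3) = 0 ^ 8 = 8

8


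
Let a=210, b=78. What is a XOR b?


210 ^ 78 = 156

156


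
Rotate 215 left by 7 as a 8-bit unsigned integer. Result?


Rotate 0b11010111 left by 7 (8-bit) = 0b11101011 = 235

235


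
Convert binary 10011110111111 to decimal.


10011110111111 in decimal = 10175

10175


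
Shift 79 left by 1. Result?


0b1001111 << 1 = 0b10011110 = 158

158


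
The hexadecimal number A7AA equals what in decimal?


A7AA hex = 42922 decimal

42922


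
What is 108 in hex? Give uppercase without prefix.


108 = 6C hex

6C


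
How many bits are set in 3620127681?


0b11010111110001101100001111000001 has 17 set bits

17


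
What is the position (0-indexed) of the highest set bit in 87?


0b1010111. Highest set bit at position 6

6


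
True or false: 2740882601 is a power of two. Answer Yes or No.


0b10100011010111101000110010101001. Multiple bits set => No

No


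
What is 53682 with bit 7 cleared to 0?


53682 & ~(1 << 7) = 53554

53554


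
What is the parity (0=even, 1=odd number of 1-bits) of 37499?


0b1001001001111011 has 9 ones => parity 1

1


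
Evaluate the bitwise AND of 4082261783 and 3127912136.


0b11110011010100100101111100010111 & 0b10111010011100000010011011001000 = 0b10110010010100000000011000000000 = 2991588864

2991588864


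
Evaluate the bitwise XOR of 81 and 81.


0b1010001 ^ 0b1010001 = 0b0 = 0

0


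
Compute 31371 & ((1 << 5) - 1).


31371 & 31 = 11

11


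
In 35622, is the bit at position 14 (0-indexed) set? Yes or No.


0b1000101100100110, bit 14 = 0. No

No


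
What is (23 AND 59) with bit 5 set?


Step 1: 23 & 59 = 19
Step 2: 19 | (1 << 5) = 19 | 32 = 51

51


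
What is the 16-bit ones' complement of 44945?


44945 ^ 65535 = 20590

20590


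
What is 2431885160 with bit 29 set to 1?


2431885160 | (1 << 29) = 2431885160 | 536870912 = 2968756072

2968756072


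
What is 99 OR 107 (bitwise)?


0b1100011 | 0b1101011 = 0b1101011 = 107

107


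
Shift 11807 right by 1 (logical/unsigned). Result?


0b10111000011111 >> 1 = 0b1011100001111 = 5903

5903


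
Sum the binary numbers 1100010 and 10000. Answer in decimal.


1100010 + 10000 = 1110010 = 114

114


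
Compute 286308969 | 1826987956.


0b10001000100001011101001101001 | 0b1101100111001011001111110110100 = 0b1111101111101011011111111111101 = 2113257469

2113257469


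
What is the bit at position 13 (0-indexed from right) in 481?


0b111100001, position 13 = 0

0


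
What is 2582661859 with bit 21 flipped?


2582661859 ^ (1 << 21) = 2582661859 ^ 2097152 = 2580564707

2580564707


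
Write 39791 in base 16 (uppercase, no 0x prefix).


39791 = 9B6F hex

9B6F


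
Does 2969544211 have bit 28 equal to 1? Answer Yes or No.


0b10110000111111111010011000010011, bit 28 = 1. Yes

Yes


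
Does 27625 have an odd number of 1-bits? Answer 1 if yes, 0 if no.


0b110101111101001 has 10 ones => parity 0

0


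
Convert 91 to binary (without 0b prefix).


91 = 1011011 in binary

1011011


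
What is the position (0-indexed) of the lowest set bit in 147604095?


0b1000110011000100001001111111. Lowest set bit at position 0

0


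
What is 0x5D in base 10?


5D hex = 93 decimal

93


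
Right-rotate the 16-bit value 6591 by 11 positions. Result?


Rotate 0b1100110111111 right by 11 (16-bit) = 0b11011111100011 = 14307

14307


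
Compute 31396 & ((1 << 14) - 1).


31396 & 16383 = 15012

15012


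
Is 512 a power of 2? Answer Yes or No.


0b1000000000. Only one bit set => Yes

Yes


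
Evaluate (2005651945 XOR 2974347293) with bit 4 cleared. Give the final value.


Step 1: 2005651945 ^ 2974347293 = 3334676980
Step 2: 3334676980 & ~(1 << 4) = 3334676964

3334676964


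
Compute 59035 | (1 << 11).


59035 | (1 << 11) = 59035 | 2048 = 61083

61083


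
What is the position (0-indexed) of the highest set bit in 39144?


0b1001100011101000. Highest set bit at position 15

15


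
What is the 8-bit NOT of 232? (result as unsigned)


~0b11101000 = 0b10111 = 23 (8-bit unsigned)

23


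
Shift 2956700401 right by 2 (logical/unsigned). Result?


0b10110000001110111010101011110001 >> 2 = 0b101100000011101110101010111100 = 739175100

739175100


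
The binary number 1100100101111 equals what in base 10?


1100100101111 in decimal = 6447

6447


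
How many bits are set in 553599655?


0b100000111111110100001010100111 has 16 set bits

16


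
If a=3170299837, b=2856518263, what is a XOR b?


3170299837 ^ 2856518263 = 381021642

381021642


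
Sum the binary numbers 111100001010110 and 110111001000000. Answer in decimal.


111100001010110 + 110111001000000 = 1110011010010110 = 59030

59030


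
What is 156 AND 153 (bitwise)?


0b10011100 & 0b10011001 = 0b10011000 = 152

152


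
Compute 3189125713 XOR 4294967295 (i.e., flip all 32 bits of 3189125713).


3189125713 ^ 4294967295 = 1105841582

1105841582


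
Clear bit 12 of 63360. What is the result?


63360 & ~(1 << 12) = 59264

59264


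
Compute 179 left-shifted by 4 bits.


0b10110011 << 4 = 0b101100110000 = 2864

2864


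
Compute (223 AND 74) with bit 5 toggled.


Step 1: 223 & 74 = 74
Step 2: 74 ^ (1 << 5) = 74 ^ 32 = 106

106


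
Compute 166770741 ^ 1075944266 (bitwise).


0b1001111100001011100000110101 ^ 0b1000000001000011001101101001010 = 0b1001001110100010010001101111111 = 1238442879

1238442879


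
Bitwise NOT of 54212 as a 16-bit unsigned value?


~0b1101001111000100 = 0b10110000111011 = 11323 (16-bit unsigned)

11323


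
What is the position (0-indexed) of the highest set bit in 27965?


0b110110100111101. Highest set bit at position 14

14


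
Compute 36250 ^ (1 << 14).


36250 ^ (1 << 14) = 36250 ^ 16384 = 52634

52634


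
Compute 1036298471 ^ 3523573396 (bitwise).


0b111101110001001010100011100111 ^ 0b11010010000001010111011010010100 = 0b11101111110000011101111001110011 = 4022460019

4022460019


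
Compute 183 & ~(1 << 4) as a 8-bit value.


183 & ~(1 << 4) = 167

167


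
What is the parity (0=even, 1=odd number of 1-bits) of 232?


0b11101000 has 4 ones => parity 0

0


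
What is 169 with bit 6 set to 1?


169 | (1 << 6) = 169 | 64 = 233

233


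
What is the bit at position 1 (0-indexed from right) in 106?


0b1101010, position 1 = 1

1


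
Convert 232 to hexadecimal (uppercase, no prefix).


232 = E8 hex

E8


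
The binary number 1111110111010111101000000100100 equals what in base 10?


1111110111010111101000000100100 in decimal = 2129383460

2129383460


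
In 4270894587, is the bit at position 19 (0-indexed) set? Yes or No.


0b11111110100100001010110111111011, bit 19 = 0. No

No


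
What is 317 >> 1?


0b100111101 >> 1 = 0b10011110 = 158

158


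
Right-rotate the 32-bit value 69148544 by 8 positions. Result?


Rotate 0b100000111110001111110000000 right by 8 (32-bit) = 0b10000000000001000001111100011111 = 2147753759

2147753759


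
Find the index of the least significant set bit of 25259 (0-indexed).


0b110001010101011. Lowest set bit at position 0

0


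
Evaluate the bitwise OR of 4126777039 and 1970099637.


0b11110101111110011001111011001111 | 0b1110101011011010101010110110101 = 0b11110101111111011101111111111111 = 4127055871

4127055871


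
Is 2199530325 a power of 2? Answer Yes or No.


0b10000011000110100010101101010101. Multiple bits set => No

No


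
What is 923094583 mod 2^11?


923094583 & 2047 = 1591

1591


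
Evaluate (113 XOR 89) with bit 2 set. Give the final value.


Step 1: 113 ^ 89 = 40
Step 2: 40 | (1 << 2) = 40 | 4 = 44

44


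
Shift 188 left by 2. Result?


0b10111100 << 2 = 0b1011110000 = 752

752


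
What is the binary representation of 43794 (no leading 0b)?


43794 = 1010101100010010 in binary

1010101100010010


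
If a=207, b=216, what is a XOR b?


207 ^ 216 = 23

23


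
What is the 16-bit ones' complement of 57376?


57376 ^ 65535 = 8159

8159


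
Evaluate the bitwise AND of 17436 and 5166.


0b100010000011100 & 0b1010000101110 = 0b10000001100 = 1036

1036


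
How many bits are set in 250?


0b11111010 has 6 set bits

6


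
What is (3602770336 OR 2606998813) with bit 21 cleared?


Step 1: 3602770336 | 2606998813 = 3758091709
Step 2: 3758091709 & ~(1 << 21) = 3755994557

3755994557


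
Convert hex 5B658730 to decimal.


5B658730 hex = 1533380400 decimal

1533380400


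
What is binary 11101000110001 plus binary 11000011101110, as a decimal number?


11101000110001 + 11000011101110 = 110101100011111 = 27423

27423


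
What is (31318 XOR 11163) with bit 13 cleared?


Step 1: 31318 ^ 11163 = 20941
Step 2: 20941 & ~(1 << 13) = 20941

20941


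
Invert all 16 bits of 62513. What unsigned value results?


62513 ^ 65535 = 3022

3022


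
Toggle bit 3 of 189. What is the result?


189 ^ (1 << 3) = 189 ^ 8 = 181

181


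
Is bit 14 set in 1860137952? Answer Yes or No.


0b1101110110111110111001111100000, bit 14 = 1. Yes

Yes


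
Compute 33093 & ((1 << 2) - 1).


33093 & 3 = 1

1


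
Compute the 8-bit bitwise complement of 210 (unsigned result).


~0b11010010 = 0b101101 = 45 (8-bit unsigned)

45


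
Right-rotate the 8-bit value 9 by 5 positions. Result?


Rotate 0b1001 right by 5 (8-bit) = 0b1001000 = 72

72


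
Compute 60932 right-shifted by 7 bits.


0b1110111000000100 >> 7 = 0b111011100 = 476

476


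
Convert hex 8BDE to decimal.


8BDE hex = 35806 decimal

35806


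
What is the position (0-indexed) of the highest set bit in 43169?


0b1010100010100001. Highest set bit at position 15

15


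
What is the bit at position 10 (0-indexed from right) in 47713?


0b1011101001100001, position 10 = 0

0


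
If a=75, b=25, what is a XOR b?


75 ^ 25 = 82

82


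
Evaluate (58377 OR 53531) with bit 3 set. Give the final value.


Step 1: 58377 | 53531 = 62747
Step 2: 62747 | (1 << 3) = 62747 | 8 = 62747

62747


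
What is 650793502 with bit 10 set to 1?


650793502 | (1 << 10) = 650793502 | 1024 = 650794526

650794526


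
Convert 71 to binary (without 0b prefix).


71 = 1000111 in binary

1000111


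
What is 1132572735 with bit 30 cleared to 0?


1132572735 & ~(1 << 30) = 58830911

58830911


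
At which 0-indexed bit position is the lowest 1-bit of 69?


0b1000101. Lowest set bit at position 0

0


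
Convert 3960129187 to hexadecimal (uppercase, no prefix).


3960129187 = EC0AC6A3 hex

EC0AC6A3


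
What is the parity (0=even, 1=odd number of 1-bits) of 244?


0b11110100 has 5 ones => parity 1

1


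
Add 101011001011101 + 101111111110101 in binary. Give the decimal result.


101011001011101 + 101111111110101 = 1011011001010010 = 46674

46674


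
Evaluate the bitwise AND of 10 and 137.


0b1010 & 0b10001001 = 0b1000 = 8

8


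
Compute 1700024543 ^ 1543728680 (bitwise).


0b1100101010101000101000011011111 ^ 0b1011100000000110110111000101000 = 0b111001010101110011111011110111 = 962019063

962019063


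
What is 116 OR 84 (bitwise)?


0b1110100 | 0b1010100 = 0b1110100 = 116

116


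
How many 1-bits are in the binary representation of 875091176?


0b110100001010001101010011101000 has 13 set bits

13


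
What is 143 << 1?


0b10001111 << 1 = 0b100011110 = 286

286


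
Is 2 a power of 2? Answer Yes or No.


0b10. Only one bit set => Yes

Yes


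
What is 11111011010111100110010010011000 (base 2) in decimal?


11111011010111100110010010011000 in decimal = 4217267352

4217267352


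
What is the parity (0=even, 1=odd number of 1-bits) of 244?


0b11110100 has 5 ones => parity 1

1


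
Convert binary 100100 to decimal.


100100 in decimal = 36

36


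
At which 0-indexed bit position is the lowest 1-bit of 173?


0b10101101. Lowest set bit at position 0

0


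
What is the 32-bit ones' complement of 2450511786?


2450511786 ^ 4294967295 = 1844455509

1844455509


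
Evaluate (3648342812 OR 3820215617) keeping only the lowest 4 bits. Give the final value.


Step 1: 3648342812 | 3820215617 = 4227325789
Step 2: 4227325789 & 15 = 13

13


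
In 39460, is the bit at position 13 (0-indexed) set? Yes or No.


0b1001101000100100, bit 13 = 0. No

No


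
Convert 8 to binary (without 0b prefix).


8 = 1000 in binary

1000


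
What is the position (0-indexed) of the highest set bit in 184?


0b10111000. Highest set bit at position 7

7


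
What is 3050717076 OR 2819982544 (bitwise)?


0b10110101110101100011111110010100 | 0b10101000000101011000010011010000 = 0b10111101110101111011111111010100 = 3185033172

3185033172


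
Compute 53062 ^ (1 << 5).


53062 ^ (1 << 5) = 53062 ^ 32 = 53094

53094


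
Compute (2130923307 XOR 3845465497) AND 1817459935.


Step 1: 2130923307 ^ 3845465497 = 2587257522
Step 2: 2587257522 & 1817459935 = 135538834

135538834


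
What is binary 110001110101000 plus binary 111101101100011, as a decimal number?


110001110101000 + 111101101100011 = 1101111100001011 = 57099

57099


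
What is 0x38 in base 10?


38 hex = 56 decimal

56


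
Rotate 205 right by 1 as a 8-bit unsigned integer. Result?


Rotate 0b11001101 right by 1 (8-bit) = 0b11100110 = 230

230


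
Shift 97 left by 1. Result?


0b1100001 << 1 = 0b11000010 = 194

194


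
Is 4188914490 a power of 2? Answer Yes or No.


0b11111001101011011100001100111010. Multiple bits set => No

No


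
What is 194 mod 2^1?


194 & 1 = 0

0


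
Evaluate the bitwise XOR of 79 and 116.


0b1001111 ^ 0b1110100 = 0b111011 = 59

59


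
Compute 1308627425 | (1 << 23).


1308627425 | (1 << 23) = 1308627425 | 8388608 = 1317016033

1317016033


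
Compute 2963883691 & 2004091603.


0b10110000101010010100011010101011 & 0b1110111011101000000001011010011 = 0b110000001000000000001010000011 = 807404163

807404163


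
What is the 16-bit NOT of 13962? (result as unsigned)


~0b11011010001010 = 0b1100100101110101 = 51573 (16-bit unsigned)

51573


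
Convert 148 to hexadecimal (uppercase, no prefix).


148 = 94 hex

94


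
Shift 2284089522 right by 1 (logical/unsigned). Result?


0b10001000001001000111000010110010 >> 1 = 0b1000100000100100011100001011001 = 1142044761

1142044761


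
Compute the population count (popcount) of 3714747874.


0b11011101011010101000110111100010 has 18 set bits

18


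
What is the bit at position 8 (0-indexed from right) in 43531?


0b1010101000001011, position 8 = 0

0


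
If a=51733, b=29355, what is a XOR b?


51733 ^ 29355 = 47294

47294


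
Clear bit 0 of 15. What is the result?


15 & ~(1 << 0) = 14

14


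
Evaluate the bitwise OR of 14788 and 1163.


0b11100111000100 | 0b10010001011 = 0b11110111001111 = 15823

15823


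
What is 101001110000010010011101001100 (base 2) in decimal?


101001110000010010011101001100 in decimal = 700524364

700524364


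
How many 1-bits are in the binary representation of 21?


0b10101 has 3 set bits

3


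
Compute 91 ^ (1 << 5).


91 ^ (1 << 5) = 91 ^ 32 = 123

123


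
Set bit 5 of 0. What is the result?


0 | (1 << 5) = 0 | 32 = 32

32


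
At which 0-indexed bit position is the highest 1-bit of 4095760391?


0b11110100001000000101100000000111. Highest set bit at position 31

31


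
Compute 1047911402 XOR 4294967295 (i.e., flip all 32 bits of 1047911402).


1047911402 ^ 4294967295 = 3247055893

3247055893


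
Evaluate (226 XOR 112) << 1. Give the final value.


Step 1: 226 ^ 112 = 146
Step 2: 146 << 1 = 292

292


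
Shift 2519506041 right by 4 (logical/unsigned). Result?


0b10010110001011001001110001111001 >> 4 = 0b1001011000101100100111000111 = 157469127

157469127


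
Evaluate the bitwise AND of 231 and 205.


0b11100111 & 0b11001101 = 0b11000101 = 197

197


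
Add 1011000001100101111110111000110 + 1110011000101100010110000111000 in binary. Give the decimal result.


1011000001100101111110111000110 + 1110011000101100010110000111000 = 11001011010010010010100111111110 = 3410569726

3410569726


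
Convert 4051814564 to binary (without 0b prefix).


4051814564 = 11110001100000011100100010100100 in binary

11110001100000011100100010100100


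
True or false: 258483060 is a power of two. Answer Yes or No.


0b1111011010000010001101110100. Multiple bits set => No

No


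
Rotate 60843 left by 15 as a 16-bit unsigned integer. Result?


Rotate 0b1110110110101011 left by 15 (16-bit) = 0b1111011011010101 = 63189

63189


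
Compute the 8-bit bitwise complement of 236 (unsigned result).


~0b11101100 = 0b10011 = 19 (8-bit unsigned)

19


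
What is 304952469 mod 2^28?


304952469 & 268435455 = 36517013

36517013


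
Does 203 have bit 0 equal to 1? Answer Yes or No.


0b11001011, bit 0 = 1. Yes

Yes


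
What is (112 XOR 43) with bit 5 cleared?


Step 1: 112 ^ 43 = 91
Step 2: 91 & ~(1 << 5) = 91

91


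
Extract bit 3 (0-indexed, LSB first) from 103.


0b1100111, position 3 = 0

0


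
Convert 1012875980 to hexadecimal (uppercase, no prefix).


1012875980 = 3C5F42CC hex

3C5F42CC


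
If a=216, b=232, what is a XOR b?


216 ^ 232 = 48

48


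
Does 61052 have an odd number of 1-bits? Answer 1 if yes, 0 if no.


0b1110111001111100 has 11 ones => parity 1

1


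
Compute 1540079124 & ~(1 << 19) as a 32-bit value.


1540079124 & ~(1 << 19) = 1539554836

1539554836


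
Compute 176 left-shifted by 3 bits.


0b10110000 << 3 = 0b10110000000 = 1408

1408


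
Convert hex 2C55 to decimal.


2C55 hex = 11349 decimal

11349


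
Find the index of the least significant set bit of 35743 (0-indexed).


0b1000101110011111. Lowest set bit at position 0

0


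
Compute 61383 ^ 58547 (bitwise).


0b1110111111000111 ^ 0b1110010010110011 = 0b101101110100 = 2932

2932


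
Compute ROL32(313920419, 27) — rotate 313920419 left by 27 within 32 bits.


Rotate 0b10010101101100000101110100011 left by 27 (32-bit) = 0b11000100101011011000001011101 = 412463197

412463197


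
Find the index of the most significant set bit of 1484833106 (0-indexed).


0b1011000100000001100000101010010. Highest set bit at position 30

30


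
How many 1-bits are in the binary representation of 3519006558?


0b11010001101111111100011101011110 has 21 set bits

21


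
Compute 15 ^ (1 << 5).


15 ^ (1 << 5) = 15 ^ 32 = 47

47


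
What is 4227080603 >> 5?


0b11111011111101000010000110011011 >> 5 = 0b111110111111010000100001100 = 132096268

132096268


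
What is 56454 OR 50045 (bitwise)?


0b1101110010000110 | 0b1100001101111101 = 0b1101111111111111 = 57343

57343


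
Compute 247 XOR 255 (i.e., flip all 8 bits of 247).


247 ^ 255 = 8

8


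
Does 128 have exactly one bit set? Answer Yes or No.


0b10000000. Only one bit set => Yes

Yes


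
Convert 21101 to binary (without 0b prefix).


21101 = 101001001101101 in binary

101001001101101


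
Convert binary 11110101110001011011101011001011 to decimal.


11110101110001011011101011001011 in decimal = 4123376331

4123376331


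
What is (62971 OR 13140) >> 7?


Step 1: 62971 | 13140 = 63487
Step 2: 63487 >> 7 = 495

495


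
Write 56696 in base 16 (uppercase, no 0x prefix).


56696 = DD78 hex

DD78


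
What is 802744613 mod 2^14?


802744613 & 16383 = 10533

10533


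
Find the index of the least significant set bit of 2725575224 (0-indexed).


0b10100010011101001111101000111000. Lowest set bit at position 3

3


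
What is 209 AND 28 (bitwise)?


0b11010001 & 0b11100 = 0b10000 = 16

16


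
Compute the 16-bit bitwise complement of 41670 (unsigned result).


~0b1010001011000110 = 0b101110100111001 = 23865 (16-bit unsigned)

23865


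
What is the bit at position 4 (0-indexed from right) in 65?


0b1000001, position 4 = 0

0


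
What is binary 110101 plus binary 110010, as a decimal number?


110101 + 110010 = 1100111 = 103

103


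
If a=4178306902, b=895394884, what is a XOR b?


4178306902 ^ 895394884 = 3428139794

3428139794


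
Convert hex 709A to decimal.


709A hex = 28826 decimal

28826


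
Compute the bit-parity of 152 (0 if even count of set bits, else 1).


0b10011000 has 3 ones => parity 1

1


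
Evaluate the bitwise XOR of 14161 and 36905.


0b11011101010001 ^ 0b1001000000101001 = 0b1010011101111000 = 42872

42872


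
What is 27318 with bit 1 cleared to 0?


27318 & ~(1 << 1) = 27316

27316


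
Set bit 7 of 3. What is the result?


3 | (1 << 7) = 3 | 128 = 131

131


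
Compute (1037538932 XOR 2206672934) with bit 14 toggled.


Step 1: 1037538932 ^ 2206672934 = 3192962642
Step 2: 3192962642 ^ (1 << 14) = 3192962642 ^ 16384 = 3192979026

3192979026


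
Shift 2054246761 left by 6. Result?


0b1111010011100010101000101101001 << 6 = 0b1111010011100010101000101101001000000 = 131471792704

131471792704


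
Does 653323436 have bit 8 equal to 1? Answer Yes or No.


0b100110111100001110110010101100, bit 8 = 0. No

No


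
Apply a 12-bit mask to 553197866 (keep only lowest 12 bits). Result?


553197866 & 4095 = 298

298


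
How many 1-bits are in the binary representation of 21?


0b10101 has 3 set bits

3


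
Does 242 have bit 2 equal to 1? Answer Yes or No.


0b11110010, bit 2 = 0. No

No


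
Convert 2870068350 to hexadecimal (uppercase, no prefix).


2870068350 = AB11C47E hex

AB11C47E


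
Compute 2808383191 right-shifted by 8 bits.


0b10100111011001001000011011010111 >> 8 = 0b101001110110010010000110 = 10970246

10970246


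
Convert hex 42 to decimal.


42 hex = 66 decimal

66


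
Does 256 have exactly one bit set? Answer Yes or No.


0b100000000. Only one bit set => Yes

Yes


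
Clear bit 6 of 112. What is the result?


112 & ~(1 << 6) = 48

48


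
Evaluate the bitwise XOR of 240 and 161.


0b11110000 ^ 0b10100001 = 0b1010001 = 81

81


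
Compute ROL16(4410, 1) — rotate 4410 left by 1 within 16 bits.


Rotate 0b1000100111010 left by 1 (16-bit) = 0b10001001110100 = 8820

8820


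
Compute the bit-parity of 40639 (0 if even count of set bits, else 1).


0b1001111010111111 has 12 ones => parity 0

0


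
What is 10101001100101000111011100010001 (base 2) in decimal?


10101001100101000111011100010001 in decimal = 2845079313

2845079313


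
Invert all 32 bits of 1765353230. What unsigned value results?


1765353230 ^ 4294967295 = 2529614065

2529614065


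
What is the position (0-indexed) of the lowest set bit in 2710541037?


0b10100001100011111001001011101101. Lowest set bit at position 0

0


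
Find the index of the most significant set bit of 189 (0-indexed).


0b10111101. Highest set bit at position 7

7


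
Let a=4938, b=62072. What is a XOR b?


4938 ^ 62072 = 57650

57650


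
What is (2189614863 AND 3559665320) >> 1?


Step 1: 2189614863 & 3559665320 = 2147487240
Step 2: 2147487240 >> 1 = 1073743620

1073743620


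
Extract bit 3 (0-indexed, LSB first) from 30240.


0b111011000100000, position 3 = 0

0


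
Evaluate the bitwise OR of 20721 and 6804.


0b101000011110001 | 0b1101010010100 = 0b101101011110101 = 23285

23285


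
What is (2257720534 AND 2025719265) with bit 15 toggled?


Step 1: 2257720534 & 2025719265 = 9569472
Step 2: 9569472 ^ (1 << 15) = 9569472 ^ 32768 = 9602240

9602240


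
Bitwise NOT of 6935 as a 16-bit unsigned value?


~0b1101100010111 = 0b1110010011101000 = 58600 (16-bit unsigned)

58600


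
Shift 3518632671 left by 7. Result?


0b11010001101110100001001011011111 << 7 = 0b110100011011101000010010110111110000000 = 450384981888

450384981888


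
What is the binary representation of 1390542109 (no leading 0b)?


1390542109 = 1010010111000011111110100011101 in binary

1010010111000011111110100011101


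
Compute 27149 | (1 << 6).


27149 | (1 << 6) = 27149 | 64 = 27213

27213


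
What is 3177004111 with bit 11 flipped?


3177004111 ^ (1 << 11) = 3177004111 ^ 2048 = 3177002063

3177002063


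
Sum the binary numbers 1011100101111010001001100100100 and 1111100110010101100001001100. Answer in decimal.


1011100101111010001001100100100 + 1111100110010101100001001100 = 1101100010101100110101101110000 = 1817602928

1817602928


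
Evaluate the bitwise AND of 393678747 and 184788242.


0b10111011101110000111110011011 & 0b1011000000111010010100010010 = 0b11000000110000010100010010 = 50529554

50529554


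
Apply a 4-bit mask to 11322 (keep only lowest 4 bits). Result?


11322 & 15 = 10

10


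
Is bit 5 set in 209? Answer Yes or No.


0b11010001, bit 5 = 0. No

No


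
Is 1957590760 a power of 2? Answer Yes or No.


0b1110100101011100111011011101000. Multiple bits set => No

No


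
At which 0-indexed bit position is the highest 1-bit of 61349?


0b1110111110100101. Highest set bit at position 15

15


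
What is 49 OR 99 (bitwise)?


0b110001 | 0b1100011 = 0b1110011 = 115

115


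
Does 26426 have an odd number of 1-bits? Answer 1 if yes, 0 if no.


0b110011100111010 has 9 ones => parity 1

1


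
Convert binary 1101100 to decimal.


1101100 in decimal = 108

108


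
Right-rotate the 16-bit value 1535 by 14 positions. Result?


Rotate 0b10111111111 right by 14 (16-bit) = 0b1011111111100 = 6140

6140


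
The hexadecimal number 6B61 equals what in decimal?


6B61 hex = 27489 decimal

27489


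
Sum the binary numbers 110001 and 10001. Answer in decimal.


110001 + 10001 = 1000010 = 66

66


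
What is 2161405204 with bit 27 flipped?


2161405204 ^ (1 << 27) = 2161405204 ^ 134217728 = 2295622932

2295622932


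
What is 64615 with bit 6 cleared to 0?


64615 & ~(1 << 6) = 64551

64551


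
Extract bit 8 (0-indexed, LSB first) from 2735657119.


0b10100011000011101101000010011111, position 8 = 0

0


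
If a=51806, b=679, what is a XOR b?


51806 ^ 679 = 51449

51449


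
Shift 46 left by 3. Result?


0b101110 << 3 = 0b101110000 = 368

368


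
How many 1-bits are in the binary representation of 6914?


0b1101100000010 has 5 set bits

5


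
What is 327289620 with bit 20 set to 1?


327289620 | (1 << 20) = 327289620 | 1048576 = 328338196

328338196


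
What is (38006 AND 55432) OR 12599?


Step 1: 38006 & 55432 = 36864
Step 2: 36864 | 12599 = 45367

45367


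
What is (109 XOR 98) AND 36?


Step 1: 109 ^ 98 = 15
Step 2: 15 & 36 = 4

4


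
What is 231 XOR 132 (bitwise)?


0b11100111 ^ 0b10000100 = 0b1100011 = 99

99


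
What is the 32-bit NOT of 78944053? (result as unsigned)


~0b100101101001001011100110101 = 0b11111011010010110110100011001010 = 4216023242 (32-bit unsigned)

4216023242


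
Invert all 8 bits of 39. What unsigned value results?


39 ^ 255 = 216

216


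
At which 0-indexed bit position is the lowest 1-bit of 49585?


0b1100000110110001. Lowest set bit at position 0

0


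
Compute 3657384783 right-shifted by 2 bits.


0b11011001111111110100001101001111 >> 2 = 0b110110011111111101000011010011 = 914346195

914346195


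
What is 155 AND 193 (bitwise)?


0b10011011 & 0b11000001 = 0b10000001 = 129

129


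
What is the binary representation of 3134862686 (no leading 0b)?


3134862686 = 10111010110110100011010101011110 in binary

10111010110110100011010101011110


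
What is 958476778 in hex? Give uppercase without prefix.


958476778 = 392131EA hex

392131EA


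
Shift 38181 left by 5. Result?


0b1001010100100101 << 5 = 0b100101010010010100000 = 1221792

1221792


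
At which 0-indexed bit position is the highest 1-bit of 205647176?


0b1100010000011110110101001000. Highest set bit at position 27

27


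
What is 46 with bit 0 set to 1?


46 | (1 << 0) = 46 | 1 = 47

47


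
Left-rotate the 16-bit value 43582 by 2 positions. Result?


Rotate 0b1010101000111110 left by 2 (16-bit) = 0b1010100011111010 = 43258

43258


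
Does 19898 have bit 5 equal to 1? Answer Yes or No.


0b100110110111010, bit 5 = 1. Yes

Yes


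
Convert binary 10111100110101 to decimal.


10111100110101 in decimal = 12085

12085


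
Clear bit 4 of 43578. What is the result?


43578 & ~(1 << 4) = 43562

43562


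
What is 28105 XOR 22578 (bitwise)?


0b110110111001001 ^ 0b101100000110010 = 0b11010111111011 = 13819

13819


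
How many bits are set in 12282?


0b10111111111010 has 11 set bits

11


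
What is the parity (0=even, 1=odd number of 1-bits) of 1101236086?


0b1000001101000111000011101110110 has 15 ones => parity 1

1


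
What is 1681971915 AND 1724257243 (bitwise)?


0b1100100010000001101101011001011 & 0b1100110110001100001001111011011 = 0b1100100010000000001001011001011 = 1681920715

1681920715
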